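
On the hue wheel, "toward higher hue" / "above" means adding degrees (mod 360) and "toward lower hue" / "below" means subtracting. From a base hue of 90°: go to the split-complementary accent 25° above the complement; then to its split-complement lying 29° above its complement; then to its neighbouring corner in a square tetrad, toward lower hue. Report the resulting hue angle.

+205° (split-comp 25° ↑): 90 + 205 = 295°
+209° (split-comp 29° ↑): 295 + 209 = 504 → 504 − 360 = 144°
−90° (square ↓): 144 − 90 = 54°

54°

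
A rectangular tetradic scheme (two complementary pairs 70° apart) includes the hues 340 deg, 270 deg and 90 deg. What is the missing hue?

160°

A rectangular tetradic uses two complementary pairs 70° apart: offsets 0°, 70°, 180°, 250°.
Among {90°, 270°, 340°}, 270° and 90° are a 180° pair.
The remaining hue 340° needs its own complement: 340 + 180 = 520 → 520 − 360 = 160°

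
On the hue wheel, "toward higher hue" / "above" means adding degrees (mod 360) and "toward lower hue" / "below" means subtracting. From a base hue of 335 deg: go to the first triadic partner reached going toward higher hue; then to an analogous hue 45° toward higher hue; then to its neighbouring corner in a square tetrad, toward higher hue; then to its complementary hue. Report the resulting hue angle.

triadic ↑ +120°: 335 + 120 = 455 → 455 − 360 = 95°
analog 45° ↑ +45°: 95 + 45 = 140°
square ↑ +90°: 140 + 90 = 230°
complement +180°: 230 + 180 = 410 → 410 − 360 = 50°

50°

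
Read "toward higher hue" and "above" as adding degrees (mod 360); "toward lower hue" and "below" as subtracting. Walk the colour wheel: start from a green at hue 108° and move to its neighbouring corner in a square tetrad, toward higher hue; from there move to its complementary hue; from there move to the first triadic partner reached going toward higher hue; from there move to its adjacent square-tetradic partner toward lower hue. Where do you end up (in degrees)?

48°

square ↑ +90°: 108 + 90 = 198°
complement +180°: 198 + 180 = 378 → 378 − 360 = 18°
triadic ↑ +120°: 18 + 120 = 138°
square ↓ −90°: 138 − 90 = 48°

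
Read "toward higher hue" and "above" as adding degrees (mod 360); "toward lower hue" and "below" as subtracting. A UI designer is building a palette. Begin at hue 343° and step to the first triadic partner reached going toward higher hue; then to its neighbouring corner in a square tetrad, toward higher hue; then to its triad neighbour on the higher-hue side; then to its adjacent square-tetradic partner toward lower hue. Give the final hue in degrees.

223°

triadic ↑ +120°: 343 + 120 = 463 → 463 − 360 = 103°
square ↑ +90°: 103 + 90 = 193°
triadic ↑ +120°: 193 + 120 = 313°
square ↓ −90°: 313 − 90 = 223°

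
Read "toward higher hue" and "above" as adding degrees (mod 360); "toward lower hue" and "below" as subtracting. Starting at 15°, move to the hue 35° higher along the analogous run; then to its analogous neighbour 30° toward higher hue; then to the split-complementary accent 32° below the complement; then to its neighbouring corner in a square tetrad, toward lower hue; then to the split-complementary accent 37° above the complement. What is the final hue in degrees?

355°

analog 35° ↑ +35°: 15 + 35 = 50°
analog 30° ↑ +30°: 50 + 30 = 80°
split-comp 32° ↓ +148°: 80 + 148 = 228°
square ↓ −90°: 228 − 90 = 138°
split-comp 37° ↑ +217°: 138 + 217 = 355°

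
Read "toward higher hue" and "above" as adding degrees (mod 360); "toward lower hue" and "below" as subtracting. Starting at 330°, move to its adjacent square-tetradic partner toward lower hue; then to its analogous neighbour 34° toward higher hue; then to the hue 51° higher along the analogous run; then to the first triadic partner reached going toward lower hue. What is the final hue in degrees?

205°

square ↓ −90°: 330 − 90 = 240°
analog 34° ↑ +34°: 240 + 34 = 274°
analog 51° ↑ +51°: 274 + 51 = 325°
triadic ↓ −120°: 325 − 120 = 205°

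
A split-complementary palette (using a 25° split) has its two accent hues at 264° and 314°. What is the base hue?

The accents sit 25° either side of the complement, so the complement is their short-arc midpoint on the wheel.
Short-arc midpoint of 264° and 314°: 289°.
Base is 180° from the complement: 289 − 180 = 109°

109°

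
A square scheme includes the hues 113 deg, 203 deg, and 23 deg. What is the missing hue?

293°

A square tetradic scheme places four hues every 90°.
The full set through 23° is {23°, 113°, 203°, 293°}.
Given {23°, 113°, 203°}, the missing hue is 293°.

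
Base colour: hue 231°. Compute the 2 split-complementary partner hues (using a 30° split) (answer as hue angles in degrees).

Complement of 231°: 231 + 180 = 411 → 411 − 360 = 51°
51 − 30 = 21°
51 + 30 = 81°

21° and 81°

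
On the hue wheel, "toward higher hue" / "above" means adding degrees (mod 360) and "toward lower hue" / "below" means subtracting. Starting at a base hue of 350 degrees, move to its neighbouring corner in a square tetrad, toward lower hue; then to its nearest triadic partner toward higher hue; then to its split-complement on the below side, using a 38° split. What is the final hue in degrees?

350 − 90 = 260°   (square ↓)
260 + 120 = 380 → 380 − 360 = 20°   (triadic ↑)
20 + 142 = 162°   (split-comp 38° ↓)

162°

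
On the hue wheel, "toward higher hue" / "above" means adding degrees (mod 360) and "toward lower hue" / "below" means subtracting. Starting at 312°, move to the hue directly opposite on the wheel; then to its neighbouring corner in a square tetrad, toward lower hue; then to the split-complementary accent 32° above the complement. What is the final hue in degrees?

254°

+180° (complement): 312 + 180 = 492 → 492 − 360 = 132°
−90° (square ↓): 132 − 90 = 42°
+212° (split-comp 32° ↑): 42 + 212 = 254°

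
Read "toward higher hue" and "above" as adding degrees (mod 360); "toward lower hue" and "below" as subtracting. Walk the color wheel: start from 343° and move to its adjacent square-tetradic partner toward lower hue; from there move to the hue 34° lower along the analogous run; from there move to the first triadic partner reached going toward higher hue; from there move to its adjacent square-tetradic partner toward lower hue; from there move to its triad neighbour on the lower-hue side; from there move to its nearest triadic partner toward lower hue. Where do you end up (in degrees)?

9°

343 − 90 = 253°   (square ↓)
253 − 34 = 219°   (analog 34° ↓)
219 + 120 = 339°   (triadic ↑)
339 − 90 = 249°   (square ↓)
249 − 120 = 129°   (triadic ↓)
129 − 120 = 9°   (triadic ↓)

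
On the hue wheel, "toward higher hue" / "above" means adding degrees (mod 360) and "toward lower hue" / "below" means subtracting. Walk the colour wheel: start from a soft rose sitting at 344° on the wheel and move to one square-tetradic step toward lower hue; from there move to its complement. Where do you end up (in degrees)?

74°

−90° (square ↓): 344 − 90 = 254°
+180° (complement): 254 + 180 = 434 → 434 − 360 = 74°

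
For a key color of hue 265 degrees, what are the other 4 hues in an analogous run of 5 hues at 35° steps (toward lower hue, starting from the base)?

230°, 195°, 160°, and 125°

Analogous hues sit every 35° along the wheel.
265 − 35 = 230°
265 − 70 = 195°
265 − 105 = 160°
265 − 140 = 125°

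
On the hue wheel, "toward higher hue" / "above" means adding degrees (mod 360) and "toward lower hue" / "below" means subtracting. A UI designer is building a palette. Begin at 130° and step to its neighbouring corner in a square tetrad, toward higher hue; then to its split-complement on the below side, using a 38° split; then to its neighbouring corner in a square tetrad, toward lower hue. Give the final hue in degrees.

272°

130 + 90 = 220°   (square ↑)
220 + 142 = 362 → 362 − 360 = 2°   (split-comp 38° ↓)
2 − 90 = -88 → -88 + 360 = 272°   (square ↓)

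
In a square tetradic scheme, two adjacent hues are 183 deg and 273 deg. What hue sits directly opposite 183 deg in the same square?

3°

A square tetradic scheme places four hues 90° apart; opposite corners are 180° apart.
183 + 180 = 363 → 363 − 360 = 3°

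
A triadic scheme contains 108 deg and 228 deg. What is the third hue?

A triad spaces three hues 120° apart.
The full set is {108°, 228°, 348°}.

348°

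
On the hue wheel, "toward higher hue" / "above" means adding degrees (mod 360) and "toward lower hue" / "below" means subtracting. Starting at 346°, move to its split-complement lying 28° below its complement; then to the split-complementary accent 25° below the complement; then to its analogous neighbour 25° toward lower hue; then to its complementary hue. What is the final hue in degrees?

346 + 152 = 498 → 498 − 360 = 138°   (split-comp 28° ↓)
138 + 155 = 293°   (split-comp 25° ↓)
293 − 25 = 268°   (analog 25° ↓)
268 + 180 = 448 → 448 − 360 = 88°   (complement)

88°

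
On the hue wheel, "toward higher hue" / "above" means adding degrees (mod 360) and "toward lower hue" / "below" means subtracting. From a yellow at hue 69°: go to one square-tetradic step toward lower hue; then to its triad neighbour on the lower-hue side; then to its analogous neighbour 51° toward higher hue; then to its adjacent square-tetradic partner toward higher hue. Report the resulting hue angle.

0°

69 − 90 = -21 → -21 + 360 = 339°   (square ↓)
339 − 120 = 219°   (triadic ↓)
219 + 51 = 270°   (analog 51° ↑)
270 + 90 = 360 → 360 − 360 = 0°   (square ↑)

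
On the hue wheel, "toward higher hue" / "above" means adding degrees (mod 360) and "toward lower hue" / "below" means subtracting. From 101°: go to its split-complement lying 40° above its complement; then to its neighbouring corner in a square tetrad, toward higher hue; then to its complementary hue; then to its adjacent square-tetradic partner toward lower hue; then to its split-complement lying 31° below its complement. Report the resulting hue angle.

split-comp 40° ↑ +220°: 101 + 220 = 321°
square ↑ +90°: 321 + 90 = 411 → 411 − 360 = 51°
complement +180°: 51 + 180 = 231°
square ↓ −90°: 231 − 90 = 141°
split-comp 31° ↓ +149°: 141 + 149 = 290°

290°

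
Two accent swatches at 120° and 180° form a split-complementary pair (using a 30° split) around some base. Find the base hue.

The accents sit 30° either side of the complement, so the complement is their short-arc midpoint on the wheel.
Short-arc midpoint of 120° and 180°: 150°.
Base is 180° from the complement: 150 − 180 = -30 → -30 + 360 = 330°

330°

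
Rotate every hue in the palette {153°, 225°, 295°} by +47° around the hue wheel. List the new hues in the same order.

200°, 272°, 342°

153 + 47 = 200°
225 + 47 = 272°
295 + 47 = 342°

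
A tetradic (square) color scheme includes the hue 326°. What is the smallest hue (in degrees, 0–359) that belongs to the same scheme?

56°

A square tetradic scheme places four hues every 90°.
The full set through 326° is {56°, 146°, 236°, 326°}.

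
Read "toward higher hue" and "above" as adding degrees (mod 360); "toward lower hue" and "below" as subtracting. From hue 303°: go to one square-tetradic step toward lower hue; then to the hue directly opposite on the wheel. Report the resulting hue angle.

33°

303 − 90 = 213°   (square ↓)
213 + 180 = 393 → 393 − 360 = 33°   (complement)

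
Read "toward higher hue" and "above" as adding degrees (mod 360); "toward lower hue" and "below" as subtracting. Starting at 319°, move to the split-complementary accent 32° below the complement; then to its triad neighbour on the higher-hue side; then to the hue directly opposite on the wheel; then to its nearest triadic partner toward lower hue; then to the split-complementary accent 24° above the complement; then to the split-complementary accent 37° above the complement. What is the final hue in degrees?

split-comp 32° ↓ +148°: 319 + 148 = 467 → 467 − 360 = 107°
triadic ↑ +120°: 107 + 120 = 227°
complement +180°: 227 + 180 = 407 → 407 − 360 = 47°
triadic ↓ −120°: 47 − 120 = -73 → -73 + 360 = 287°
split-comp 24° ↑ +204°: 287 + 204 = 491 → 491 − 360 = 131°
split-comp 37° ↑ +217°: 131 + 217 = 348°

348°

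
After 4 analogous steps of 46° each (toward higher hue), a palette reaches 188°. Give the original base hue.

4°

4 steps of 46° (toward higher hue) give a net shift of +184°.
Start = end − shift: 188 − 184 = 4°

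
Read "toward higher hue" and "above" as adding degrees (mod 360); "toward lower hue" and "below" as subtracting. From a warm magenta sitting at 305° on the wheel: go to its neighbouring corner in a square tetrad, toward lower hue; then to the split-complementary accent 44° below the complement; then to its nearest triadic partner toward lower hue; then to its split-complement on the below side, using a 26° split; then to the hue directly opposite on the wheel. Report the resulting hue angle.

305 − 90 = 215°   (square ↓)
215 + 136 = 351°   (split-comp 44° ↓)
351 − 120 = 231°   (triadic ↓)
231 + 154 = 385 → 385 − 360 = 25°   (split-comp 26° ↓)
25 + 180 = 205°   (complement)

205°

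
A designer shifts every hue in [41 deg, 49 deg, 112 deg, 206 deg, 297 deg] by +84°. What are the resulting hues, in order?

125°, 133°, 196°, 290°, 21°

41 + 84 = 125°
49 + 84 = 133°
112 + 84 = 196°
206 + 84 = 290°
297 + 84 = 381 → 381 − 360 = 21°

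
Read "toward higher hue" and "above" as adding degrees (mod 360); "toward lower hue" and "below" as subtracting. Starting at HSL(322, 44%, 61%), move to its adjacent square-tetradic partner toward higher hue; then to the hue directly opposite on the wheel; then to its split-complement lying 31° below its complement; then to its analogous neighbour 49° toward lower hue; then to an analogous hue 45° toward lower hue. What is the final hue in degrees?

322 + 90 = 412 → 412 − 360 = 52°   (square ↑)
52 + 180 = 232°   (complement)
232 + 149 = 381 → 381 − 360 = 21°   (split-comp 31° ↓)
21 − 49 = -28 → -28 + 360 = 332°   (analog 49° ↓)
332 − 45 = 287°   (analog 45° ↓)

287°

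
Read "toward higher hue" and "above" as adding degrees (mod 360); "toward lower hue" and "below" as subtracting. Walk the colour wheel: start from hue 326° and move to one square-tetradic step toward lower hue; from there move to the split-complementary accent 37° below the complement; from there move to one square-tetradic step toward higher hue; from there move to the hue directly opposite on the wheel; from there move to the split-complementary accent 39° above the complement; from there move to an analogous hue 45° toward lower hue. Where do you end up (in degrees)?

103°

square ↓ −90°: 326 − 90 = 236°
split-comp 37° ↓ +143°: 236 + 143 = 379 → 379 − 360 = 19°
square ↑ +90°: 19 + 90 = 109°
complement +180°: 109 + 180 = 289°
split-comp 39° ↑ +219°: 289 + 219 = 508 → 508 − 360 = 148°
analog 45° ↓ −45°: 148 − 45 = 103°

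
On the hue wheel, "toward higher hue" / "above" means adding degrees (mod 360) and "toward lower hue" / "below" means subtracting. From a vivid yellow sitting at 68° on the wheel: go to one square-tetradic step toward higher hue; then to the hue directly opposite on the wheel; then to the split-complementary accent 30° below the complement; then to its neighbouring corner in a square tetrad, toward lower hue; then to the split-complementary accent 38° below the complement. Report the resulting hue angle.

180°

square ↑ +90°: 68 + 90 = 158°
complement +180°: 158 + 180 = 338°
split-comp 30° ↓ +150°: 338 + 150 = 488 → 488 − 360 = 128°
square ↓ −90°: 128 − 90 = 38°
split-comp 38° ↓ +142°: 38 + 142 = 180°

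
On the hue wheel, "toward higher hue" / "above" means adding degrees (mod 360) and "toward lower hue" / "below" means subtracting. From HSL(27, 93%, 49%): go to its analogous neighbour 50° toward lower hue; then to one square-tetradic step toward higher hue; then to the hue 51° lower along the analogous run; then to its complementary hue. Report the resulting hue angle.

analog 50° ↓ −50°: 27 − 50 = -23 → -23 + 360 = 337°
square ↑ +90°: 337 + 90 = 427 → 427 − 360 = 67°
analog 51° ↓ −51°: 67 − 51 = 16°
complement +180°: 16 + 180 = 196°

196°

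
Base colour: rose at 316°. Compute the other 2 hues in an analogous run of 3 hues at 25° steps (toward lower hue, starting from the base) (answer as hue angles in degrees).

Analogous hues sit every 25° along the wheel.
316 − 25 = 291°
316 − 50 = 266°

291° and 266°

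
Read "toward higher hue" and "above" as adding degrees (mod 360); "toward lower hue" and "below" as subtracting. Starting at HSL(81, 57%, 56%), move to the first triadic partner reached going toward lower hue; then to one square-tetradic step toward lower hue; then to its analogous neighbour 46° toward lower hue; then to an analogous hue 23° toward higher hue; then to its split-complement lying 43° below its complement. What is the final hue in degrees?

81 − 120 = -39 → -39 + 360 = 321°   (triadic ↓)
321 − 90 = 231°   (square ↓)
231 − 46 = 185°   (analog 46° ↓)
185 + 23 = 208°   (analog 23° ↑)
208 + 137 = 345°   (split-comp 43° ↓)

345°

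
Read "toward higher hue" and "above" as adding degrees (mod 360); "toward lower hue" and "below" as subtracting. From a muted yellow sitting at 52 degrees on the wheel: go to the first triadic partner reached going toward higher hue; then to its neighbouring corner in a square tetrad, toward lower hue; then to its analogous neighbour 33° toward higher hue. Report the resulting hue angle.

triadic ↑ +120°: 52 + 120 = 172°
square ↓ −90°: 172 − 90 = 82°
analog 33° ↑ +33°: 82 + 33 = 115°

115°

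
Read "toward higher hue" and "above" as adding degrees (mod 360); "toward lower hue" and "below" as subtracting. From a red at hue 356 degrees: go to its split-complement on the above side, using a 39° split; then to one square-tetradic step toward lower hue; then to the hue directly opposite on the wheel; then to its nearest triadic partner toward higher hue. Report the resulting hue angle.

65°

split-comp 39° ↑ +219°: 356 + 219 = 575 → 575 − 360 = 215°
square ↓ −90°: 215 − 90 = 125°
complement +180°: 125 + 180 = 305°
triadic ↑ +120°: 305 + 120 = 425 → 425 − 360 = 65°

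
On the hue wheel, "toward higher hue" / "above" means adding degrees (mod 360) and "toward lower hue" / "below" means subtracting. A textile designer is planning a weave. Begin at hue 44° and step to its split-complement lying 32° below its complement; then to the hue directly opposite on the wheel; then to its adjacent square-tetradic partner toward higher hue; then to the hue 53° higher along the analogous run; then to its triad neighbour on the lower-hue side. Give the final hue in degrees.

+148° (split-comp 32° ↓): 44 + 148 = 192°
+180° (complement): 192 + 180 = 372 → 372 − 360 = 12°
+90° (square ↑): 12 + 90 = 102°
+53° (analog 53° ↑): 102 + 53 = 155°
−120° (triadic ↓): 155 − 120 = 35°

35°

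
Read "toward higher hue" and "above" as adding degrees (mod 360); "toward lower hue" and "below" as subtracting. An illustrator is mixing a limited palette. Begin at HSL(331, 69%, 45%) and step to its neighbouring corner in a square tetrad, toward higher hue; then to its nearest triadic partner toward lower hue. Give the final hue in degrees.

301°

+90° (square ↑): 331 + 90 = 421 → 421 − 360 = 61°
−120° (triadic ↓): 61 − 120 = -59 → -59 + 360 = 301°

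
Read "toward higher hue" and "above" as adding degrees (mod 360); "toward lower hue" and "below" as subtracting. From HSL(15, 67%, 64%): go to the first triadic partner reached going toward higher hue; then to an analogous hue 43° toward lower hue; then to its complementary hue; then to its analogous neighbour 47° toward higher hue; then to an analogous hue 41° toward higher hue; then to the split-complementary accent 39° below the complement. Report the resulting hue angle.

+120° (triadic ↑): 15 + 120 = 135°
−43° (analog 43° ↓): 135 − 43 = 92°
+180° (complement): 92 + 180 = 272°
+47° (analog 47° ↑): 272 + 47 = 319°
+41° (analog 41° ↑): 319 + 41 = 360 → 360 − 360 = 0°
+141° (split-comp 39° ↓): 0 + 141 = 141°

141°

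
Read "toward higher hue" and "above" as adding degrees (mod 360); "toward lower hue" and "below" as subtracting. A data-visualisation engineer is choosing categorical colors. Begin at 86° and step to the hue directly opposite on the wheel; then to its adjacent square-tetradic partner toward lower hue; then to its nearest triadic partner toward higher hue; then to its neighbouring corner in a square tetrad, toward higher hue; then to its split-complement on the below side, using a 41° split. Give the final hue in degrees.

+180° (complement): 86 + 180 = 266°
−90° (square ↓): 266 − 90 = 176°
+120° (triadic ↑): 176 + 120 = 296°
+90° (square ↑): 296 + 90 = 386 → 386 − 360 = 26°
+139° (split-comp 41° ↓): 26 + 139 = 165°

165°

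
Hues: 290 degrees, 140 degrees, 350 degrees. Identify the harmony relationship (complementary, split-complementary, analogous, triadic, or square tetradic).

Sort the hues: 140°, 290°, 350°.
Successive gaps around the wheel: 150°, 60°, 150°.
Two 150° gaps and one 60° gap — a base hue opposite a pair of accents 30° either side of its complement — is the split-complementary pattern.

split-complementary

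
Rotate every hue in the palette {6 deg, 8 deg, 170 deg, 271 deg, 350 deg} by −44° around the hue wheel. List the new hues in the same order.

322°, 324°, 126°, 227°, 306°

6 − 44 = -38 → -38 + 360 = 322°
8 − 44 = -36 → -36 + 360 = 324°
170 − 44 = 126°
271 − 44 = 227°
350 − 44 = 306°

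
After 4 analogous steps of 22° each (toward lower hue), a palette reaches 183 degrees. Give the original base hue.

271°

4 steps of 22° (toward lower hue) give a net shift of −88°.
Start = end − shift: 183 + 88 = 271°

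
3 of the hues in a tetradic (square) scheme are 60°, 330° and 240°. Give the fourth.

150°

A square tetradic scheme places four hues every 90°.
The full set through 60° is {60°, 150°, 240°, 330°}.
Given {60°, 240°, 330°}, the missing hue is 150°.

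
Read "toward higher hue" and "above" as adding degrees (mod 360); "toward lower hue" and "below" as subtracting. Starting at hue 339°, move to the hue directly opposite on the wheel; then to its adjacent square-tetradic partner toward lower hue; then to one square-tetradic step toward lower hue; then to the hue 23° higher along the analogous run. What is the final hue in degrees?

complement +180°: 339 + 180 = 519 → 519 − 360 = 159°
square ↓ −90°: 159 − 90 = 69°
square ↓ −90°: 69 − 90 = -21 → -21 + 360 = 339°
analog 23° ↑ +23°: 339 + 23 = 362 → 362 − 360 = 2°

2°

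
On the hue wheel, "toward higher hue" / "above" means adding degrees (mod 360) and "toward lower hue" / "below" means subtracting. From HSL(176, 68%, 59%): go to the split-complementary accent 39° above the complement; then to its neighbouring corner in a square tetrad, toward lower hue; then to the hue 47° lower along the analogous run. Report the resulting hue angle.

258°

+219° (split-comp 39° ↑): 176 + 219 = 395 → 395 − 360 = 35°
−90° (square ↓): 35 − 90 = -55 → -55 + 360 = 305°
−47° (analog 47° ↓): 305 − 47 = 258°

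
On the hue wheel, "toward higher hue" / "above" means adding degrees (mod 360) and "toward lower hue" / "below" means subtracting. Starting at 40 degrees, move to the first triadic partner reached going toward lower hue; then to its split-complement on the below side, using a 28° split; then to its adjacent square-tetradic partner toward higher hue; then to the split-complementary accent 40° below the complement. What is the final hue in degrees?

triadic ↓ −120°: 40 − 120 = -80 → -80 + 360 = 280°
split-comp 28° ↓ +152°: 280 + 152 = 432 → 432 − 360 = 72°
square ↑ +90°: 72 + 90 = 162°
split-comp 40° ↓ +140°: 162 + 140 = 302°

302°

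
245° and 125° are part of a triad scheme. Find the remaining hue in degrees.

A triad places three hues 120° apart.
The full set through 125° is {5°, 125°, 245°}.
Given {125°, 245°}, the missing hue is 5°.

5°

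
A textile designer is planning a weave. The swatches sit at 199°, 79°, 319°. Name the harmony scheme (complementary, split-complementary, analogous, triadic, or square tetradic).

Sort the hues: 79°, 199°, 319°.
Successive gaps around the wheel: 120°, 120°, 120°.
Three hues equally spaced 120° apart form a triad.

triadic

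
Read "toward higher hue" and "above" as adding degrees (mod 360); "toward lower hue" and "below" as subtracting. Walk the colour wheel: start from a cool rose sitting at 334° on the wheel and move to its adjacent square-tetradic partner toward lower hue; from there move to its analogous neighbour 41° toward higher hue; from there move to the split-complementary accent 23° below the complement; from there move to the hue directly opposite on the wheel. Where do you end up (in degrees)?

−90° (square ↓): 334 − 90 = 244°
+41° (analog 41° ↑): 244 + 41 = 285°
+157° (split-comp 23° ↓): 285 + 157 = 442 → 442 − 360 = 82°
+180° (complement): 82 + 180 = 262°

262°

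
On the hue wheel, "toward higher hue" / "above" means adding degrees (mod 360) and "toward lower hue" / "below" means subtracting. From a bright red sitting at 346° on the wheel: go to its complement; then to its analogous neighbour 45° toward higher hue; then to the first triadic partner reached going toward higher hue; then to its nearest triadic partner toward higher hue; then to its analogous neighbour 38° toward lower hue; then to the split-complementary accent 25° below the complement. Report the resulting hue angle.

208°

complement +180°: 346 + 180 = 526 → 526 − 360 = 166°
analog 45° ↑ +45°: 166 + 45 = 211°
triadic ↑ +120°: 211 + 120 = 331°
triadic ↑ +120°: 331 + 120 = 451 → 451 − 360 = 91°
analog 38° ↓ −38°: 91 − 38 = 53°
split-comp 25° ↓ +155°: 53 + 155 = 208°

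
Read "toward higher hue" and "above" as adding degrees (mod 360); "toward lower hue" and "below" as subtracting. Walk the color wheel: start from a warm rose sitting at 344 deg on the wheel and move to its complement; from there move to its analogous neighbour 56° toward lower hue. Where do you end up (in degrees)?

108°

344 + 180 = 524 → 524 − 360 = 164°   (complement)
164 − 56 = 108°   (analog 56° ↓)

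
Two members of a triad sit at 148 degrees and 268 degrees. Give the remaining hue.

A triad spaces three hues 120° apart.
The full set is {28°, 148°, 268°}.

28°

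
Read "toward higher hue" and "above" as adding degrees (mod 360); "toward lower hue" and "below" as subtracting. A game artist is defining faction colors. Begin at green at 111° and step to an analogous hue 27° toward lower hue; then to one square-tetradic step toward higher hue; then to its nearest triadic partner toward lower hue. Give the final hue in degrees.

54°

111 − 27 = 84°   (analog 27° ↓)
84 + 90 = 174°   (square ↑)
174 − 120 = 54°   (triadic ↓)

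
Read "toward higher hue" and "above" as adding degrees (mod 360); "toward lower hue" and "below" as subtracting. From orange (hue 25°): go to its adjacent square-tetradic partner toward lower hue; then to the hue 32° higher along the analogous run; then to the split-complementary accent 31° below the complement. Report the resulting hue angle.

116°

square ↓ −90°: 25 − 90 = -65 → -65 + 360 = 295°
analog 32° ↑ +32°: 295 + 32 = 327°
split-comp 31° ↓ +149°: 327 + 149 = 476 → 476 − 360 = 116°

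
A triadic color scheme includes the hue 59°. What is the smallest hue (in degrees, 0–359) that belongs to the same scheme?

59°

A triad places three hues 120° apart.
The full set through 59° is {59°, 179°, 299°}.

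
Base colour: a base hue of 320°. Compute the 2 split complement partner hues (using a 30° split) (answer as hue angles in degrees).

110° and 170°

Split-complementary hues sit 30° either side of the complement.
Complement of 320°: 320 + 180 = 500 → 500 − 360 = 140°
140 − 30 = 110°
140 + 30 = 170°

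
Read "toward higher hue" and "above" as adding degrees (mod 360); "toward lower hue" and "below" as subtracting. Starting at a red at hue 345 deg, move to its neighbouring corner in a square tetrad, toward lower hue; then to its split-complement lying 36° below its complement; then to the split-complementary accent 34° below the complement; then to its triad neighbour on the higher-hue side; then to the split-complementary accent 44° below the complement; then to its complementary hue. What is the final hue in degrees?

345 − 90 = 255°   (square ↓)
255 + 144 = 399 → 399 − 360 = 39°   (split-comp 36° ↓)
39 + 146 = 185°   (split-comp 34° ↓)
185 + 120 = 305°   (triadic ↑)
305 + 136 = 441 → 441 − 360 = 81°   (split-comp 44° ↓)
81 + 180 = 261°   (complement)

261°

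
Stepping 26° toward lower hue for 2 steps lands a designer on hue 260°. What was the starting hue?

2 steps of 26° (toward lower hue) give a net shift of −52°.
Start = end − shift: 260 + 52 = 312°

312°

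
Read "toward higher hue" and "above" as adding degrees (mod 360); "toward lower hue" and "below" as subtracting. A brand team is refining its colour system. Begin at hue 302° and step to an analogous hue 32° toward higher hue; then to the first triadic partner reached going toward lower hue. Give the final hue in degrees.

analog 32° ↑ +32°: 302 + 32 = 334°
triadic ↓ −120°: 334 − 120 = 214°

214°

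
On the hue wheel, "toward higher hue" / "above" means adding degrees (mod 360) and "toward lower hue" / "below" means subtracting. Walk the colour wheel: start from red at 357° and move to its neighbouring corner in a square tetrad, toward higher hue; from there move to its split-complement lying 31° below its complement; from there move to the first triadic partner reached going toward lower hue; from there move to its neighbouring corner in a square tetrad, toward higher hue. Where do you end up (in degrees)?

206°

+90° (square ↑): 357 + 90 = 447 → 447 − 360 = 87°
+149° (split-comp 31° ↓): 87 + 149 = 236°
−120° (triadic ↓): 236 − 120 = 116°
+90° (square ↑): 116 + 90 = 206°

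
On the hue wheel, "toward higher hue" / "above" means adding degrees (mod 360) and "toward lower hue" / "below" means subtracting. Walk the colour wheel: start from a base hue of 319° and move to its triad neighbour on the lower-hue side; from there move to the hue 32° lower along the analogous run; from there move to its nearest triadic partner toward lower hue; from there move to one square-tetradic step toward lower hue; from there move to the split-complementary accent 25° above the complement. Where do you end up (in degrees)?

−120° (triadic ↓): 319 − 120 = 199°
−32° (analog 32° ↓): 199 − 32 = 167°
−120° (triadic ↓): 167 − 120 = 47°
−90° (square ↓): 47 − 90 = -43 → -43 + 360 = 317°
+205° (split-comp 25° ↑): 317 + 205 = 522 → 522 − 360 = 162°

162°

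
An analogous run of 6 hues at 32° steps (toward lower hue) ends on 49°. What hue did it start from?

209°

5 steps of 32° (toward lower hue) give a net shift of −160°.
Start = end − shift: 49 + 160 = 209°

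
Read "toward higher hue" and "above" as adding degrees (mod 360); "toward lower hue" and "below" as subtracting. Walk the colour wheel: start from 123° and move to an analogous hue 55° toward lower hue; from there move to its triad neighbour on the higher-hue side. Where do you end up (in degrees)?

−55° (analog 55° ↓): 123 − 55 = 68°
+120° (triadic ↑): 68 + 120 = 188°

188°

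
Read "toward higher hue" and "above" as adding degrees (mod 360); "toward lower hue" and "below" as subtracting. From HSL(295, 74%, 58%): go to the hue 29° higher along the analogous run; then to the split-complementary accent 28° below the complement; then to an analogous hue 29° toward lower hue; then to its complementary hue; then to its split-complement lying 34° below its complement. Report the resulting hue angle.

53°

+29° (analog 29° ↑): 295 + 29 = 324°
+152° (split-comp 28° ↓): 324 + 152 = 476 → 476 − 360 = 116°
−29° (analog 29° ↓): 116 − 29 = 87°
+180° (complement): 87 + 180 = 267°
+146° (split-comp 34° ↓): 267 + 146 = 413 → 413 − 360 = 53°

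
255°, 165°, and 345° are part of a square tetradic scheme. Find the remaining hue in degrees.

75°

A square tetradic scheme places four hues every 90°.
The full set through 165° is {75°, 165°, 255°, 345°}.
Given {165°, 255°, 345°}, the missing hue is 75°.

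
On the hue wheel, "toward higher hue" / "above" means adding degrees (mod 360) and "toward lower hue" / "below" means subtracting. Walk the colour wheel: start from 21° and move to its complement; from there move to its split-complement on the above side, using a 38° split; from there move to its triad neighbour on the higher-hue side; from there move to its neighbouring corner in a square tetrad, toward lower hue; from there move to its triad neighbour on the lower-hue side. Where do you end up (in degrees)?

complement +180°: 21 + 180 = 201°
split-comp 38° ↑ +218°: 201 + 218 = 419 → 419 − 360 = 59°
triadic ↑ +120°: 59 + 120 = 179°
square ↓ −90°: 179 − 90 = 89°
triadic ↓ −120°: 89 − 120 = -31 → -31 + 360 = 329°

329°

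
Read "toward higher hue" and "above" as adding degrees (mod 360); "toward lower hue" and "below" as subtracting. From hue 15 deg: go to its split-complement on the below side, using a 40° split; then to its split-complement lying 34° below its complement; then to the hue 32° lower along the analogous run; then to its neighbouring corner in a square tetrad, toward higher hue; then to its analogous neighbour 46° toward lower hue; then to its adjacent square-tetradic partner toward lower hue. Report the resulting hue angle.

223°

+140° (split-comp 40° ↓): 15 + 140 = 155°
+146° (split-comp 34° ↓): 155 + 146 = 301°
−32° (analog 32° ↓): 301 − 32 = 269°
+90° (square ↑): 269 + 90 = 359°
−46° (analog 46° ↓): 359 − 46 = 313°
−90° (square ↓): 313 − 90 = 223°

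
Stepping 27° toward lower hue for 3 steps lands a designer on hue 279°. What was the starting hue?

0°

3 steps of 27° (toward lower hue) give a net shift of −81°.
Start = end − shift: 279 + 81 = 360 → 360 − 360 = 0°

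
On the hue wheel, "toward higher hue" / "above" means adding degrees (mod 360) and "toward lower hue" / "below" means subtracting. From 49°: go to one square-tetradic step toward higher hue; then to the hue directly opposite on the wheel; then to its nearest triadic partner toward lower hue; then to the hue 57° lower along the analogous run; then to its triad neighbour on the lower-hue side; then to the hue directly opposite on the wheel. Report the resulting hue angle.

49 + 90 = 139°   (square ↑)
139 + 180 = 319°   (complement)
319 − 120 = 199°   (triadic ↓)
199 − 57 = 142°   (analog 57° ↓)
142 − 120 = 22°   (triadic ↓)
22 + 180 = 202°   (complement)

202°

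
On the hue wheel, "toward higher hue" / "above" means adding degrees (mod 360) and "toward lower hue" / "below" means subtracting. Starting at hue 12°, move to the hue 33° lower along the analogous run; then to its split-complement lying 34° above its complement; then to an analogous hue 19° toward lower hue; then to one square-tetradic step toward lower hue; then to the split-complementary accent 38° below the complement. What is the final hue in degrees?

226°

−33° (analog 33° ↓): 12 − 33 = -21 → -21 + 360 = 339°
+214° (split-comp 34° ↑): 339 + 214 = 553 → 553 − 360 = 193°
−19° (analog 19° ↓): 193 − 19 = 174°
−90° (square ↓): 174 − 90 = 84°
+142° (split-comp 38° ↓): 84 + 142 = 226°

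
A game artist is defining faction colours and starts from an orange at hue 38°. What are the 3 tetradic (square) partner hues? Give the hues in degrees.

128°, 218°, and 308°

38 + 90 = 128°
38 + 180 = 218°
38 + 270 = 308°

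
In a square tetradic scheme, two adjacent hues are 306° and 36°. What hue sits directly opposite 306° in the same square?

126°

A square tetradic scheme places four hues 90° apart; opposite corners are 180° apart.
306 + 180 = 486 → 486 − 360 = 126°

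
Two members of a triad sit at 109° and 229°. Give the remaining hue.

A triad spaces three hues 120° apart.
The full set is {109°, 229°, 349°}.

349°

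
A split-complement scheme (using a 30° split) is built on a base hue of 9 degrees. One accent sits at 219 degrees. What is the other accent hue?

Split-complementary hues sit 30° either side of the complement.
Complement of the base 9°: 9 + 180 = 189°
The given accent 219° is 30° one side of 189°; the other accent sits 30° the other side: 189 − 30 = 159°

159°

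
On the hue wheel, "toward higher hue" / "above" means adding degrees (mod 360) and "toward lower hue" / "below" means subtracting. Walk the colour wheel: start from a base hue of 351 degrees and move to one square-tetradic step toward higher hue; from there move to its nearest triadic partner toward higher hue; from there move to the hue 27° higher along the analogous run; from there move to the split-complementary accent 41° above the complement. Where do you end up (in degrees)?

351 + 90 = 441 → 441 − 360 = 81°   (square ↑)
81 + 120 = 201°   (triadic ↑)
201 + 27 = 228°   (analog 27° ↑)
228 + 221 = 449 → 449 − 360 = 89°   (split-comp 41° ↑)

89°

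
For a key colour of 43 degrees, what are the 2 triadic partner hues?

163° and 283°

43 + 120 = 163°
43 + 240 = 283°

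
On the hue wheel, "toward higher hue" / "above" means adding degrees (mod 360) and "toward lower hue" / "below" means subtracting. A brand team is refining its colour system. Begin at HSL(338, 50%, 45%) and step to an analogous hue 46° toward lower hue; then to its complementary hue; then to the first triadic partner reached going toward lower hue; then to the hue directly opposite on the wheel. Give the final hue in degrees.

172°

338 − 46 = 292°   (analog 46° ↓)
292 + 180 = 472 → 472 − 360 = 112°   (complement)
112 − 120 = -8 → -8 + 360 = 352°   (triadic ↓)
352 + 180 = 532 → 532 − 360 = 172°   (complement)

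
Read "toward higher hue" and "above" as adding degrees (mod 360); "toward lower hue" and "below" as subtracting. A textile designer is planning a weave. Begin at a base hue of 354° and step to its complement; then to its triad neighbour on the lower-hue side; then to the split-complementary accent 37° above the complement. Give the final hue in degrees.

complement +180°: 354 + 180 = 534 → 534 − 360 = 174°
triadic ↓ −120°: 174 − 120 = 54°
split-comp 37° ↑ +217°: 54 + 217 = 271°

271°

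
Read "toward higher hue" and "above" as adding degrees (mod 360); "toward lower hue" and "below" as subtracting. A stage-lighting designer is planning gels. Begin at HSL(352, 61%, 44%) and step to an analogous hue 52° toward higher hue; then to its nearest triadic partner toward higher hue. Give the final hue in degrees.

analog 52° ↑ +52°: 352 + 52 = 404 → 404 − 360 = 44°
triadic ↑ +120°: 44 + 120 = 164°

164°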